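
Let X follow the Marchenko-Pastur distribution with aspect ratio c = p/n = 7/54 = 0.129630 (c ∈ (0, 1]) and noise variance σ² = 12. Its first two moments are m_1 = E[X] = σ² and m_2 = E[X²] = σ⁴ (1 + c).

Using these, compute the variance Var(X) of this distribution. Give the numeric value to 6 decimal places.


m_1 = E[X] = σ² = 12, so m_1² = 144.
m_2 = E[X²] = σ⁴ (1 + c) = 144 · (1 + 0.129630) = 144 · 1.129630 = 162.666667.
(Note m_2 − m_1² simplifies to c · σ⁴ = 0.129630 · 144.)

Var(X) = m_2 − m_1² = 162.666667 − 144 = 18.666667.


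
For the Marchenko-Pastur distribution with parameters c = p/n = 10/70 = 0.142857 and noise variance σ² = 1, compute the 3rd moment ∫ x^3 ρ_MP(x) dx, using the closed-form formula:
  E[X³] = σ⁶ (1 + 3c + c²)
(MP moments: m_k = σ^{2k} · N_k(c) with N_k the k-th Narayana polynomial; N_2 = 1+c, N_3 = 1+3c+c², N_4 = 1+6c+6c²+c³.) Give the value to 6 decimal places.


E[X³] = σ⁶ (1 + 3c + c²) (third MP moment). With σ² = 1 (so σ⁶ = 1) and c = 10/70 = 0.142857: E[X³] = 1 · (1 + 3·0.142857 + (0.142857)²) = 1 · 1.448980.

So E[X^3] = 1.448980.


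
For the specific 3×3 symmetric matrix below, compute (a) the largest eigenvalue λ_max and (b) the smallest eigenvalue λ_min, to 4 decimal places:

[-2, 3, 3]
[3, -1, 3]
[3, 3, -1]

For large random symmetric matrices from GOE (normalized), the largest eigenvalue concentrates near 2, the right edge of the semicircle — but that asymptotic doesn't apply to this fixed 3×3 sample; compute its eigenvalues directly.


Since M is real symmetric, all three eigenvalues are real; they are the roots of det(λI − M) = λ³ − (tr M) λ² + s λ − det M, where s is the sum of the principal 2×2 minors.
tr M = -2 + (-1) + (-1) = -4.
s = ((-2)·(-1) − 3²) + ((-2)·(-1) − 3²) + ((-1)·(-1) − 3²) = -7 + (-7) + (-8) = -22.
det M (expand along row 1) = (-2)·(-8) − 3·(-12) + 3·12 = 88.
Characteristic polynomial: λ³ + 4λ² − 22λ − 88 = 0.
Substitute λ = y + (tr M)/3 = y − 1.333333 to remove the quadratic term: y³ + p·y + q = 0 with p = s − (tr M)²/3 = -27.333333 and q = −2(tr M)³/27 + (tr M)·s/3 − det M = -53.925926.
Three real roots ⇒ use the trigonometric (Viète) form: r = 2√(−p/3) = 6.036923, φ = arccos(3q/(p·r)) = arccos(0.980416) = 0.198231 rad.
y_k = r·cos(φ/3 − 2πk/3) for k = 0, 1, 2 gives y = 6.023749, -2.666667, -3.357082.
λ_k = y_k − 1.333333 gives λ = 4.6904, -4.0000, -4.6904 (check: the sum is -4.0000 = tr M).

Hence λ_max = 4.6904 and λ_min = -4.6904.


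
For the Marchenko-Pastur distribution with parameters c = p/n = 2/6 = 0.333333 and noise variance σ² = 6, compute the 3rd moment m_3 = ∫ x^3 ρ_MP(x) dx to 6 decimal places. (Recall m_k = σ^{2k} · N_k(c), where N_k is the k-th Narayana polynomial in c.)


E[X³] = σ⁶ (1 + 3c + c²) (third MP moment). With σ² = 6 (so σ⁶ = 216) and c = 2/6 = 0.333333: E[X³] = 216 · (1 + 3·0.333333 + (0.333333)²) = 216 · 2.111111.

So E[X^3] = 456.000000.


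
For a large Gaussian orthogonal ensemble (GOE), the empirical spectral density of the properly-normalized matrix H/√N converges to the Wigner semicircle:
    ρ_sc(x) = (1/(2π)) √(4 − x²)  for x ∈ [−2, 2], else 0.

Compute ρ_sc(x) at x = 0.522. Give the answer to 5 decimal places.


ρ_sc(x) = (1/(2π)) √(4 − x²). With x = 0.522:
  4 − x² = 4 − (0.522)² = 4 − 0.272484 = 3.727516.
  √(4 − x²) = 1.930678.
  1/(2π) = 0.159155.
  ρ_sc(0.522) = 0.159155 · 1.930678 = 0.307277.

Rounded to 5 decimal places: ρ_sc(0.522) ≈ 0.30728.


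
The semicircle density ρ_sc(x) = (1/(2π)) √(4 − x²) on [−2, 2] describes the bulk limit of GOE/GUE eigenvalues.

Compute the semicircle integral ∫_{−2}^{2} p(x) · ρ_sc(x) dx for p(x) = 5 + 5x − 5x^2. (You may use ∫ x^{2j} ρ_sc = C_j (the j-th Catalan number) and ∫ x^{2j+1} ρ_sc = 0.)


Write p(x) = Σ a_i x^i, split into monomials and integrate each against ρ_sc separately.
Using ∫ x^{2j} ρ_sc = C_j = (1/(j+1)) C(2j, j) (Catalan numbers) and ∫ x^{2j+1} ρ_sc = 0 (odd monomials vanish by symmetry):
  i = 0 (even): a_0 · C_{0} = 5 · 1 = 5
  i = 1 (odd): ∫ x^1 ρ_sc = 0 (vanishes)
  i = 2 (even): a_2 · C_{1} = -5 · 1 = -5

Summing the contributions: ∫_{−2}^{2} p(x) ρ_sc(x) dx = 5 + (-5) = 0.


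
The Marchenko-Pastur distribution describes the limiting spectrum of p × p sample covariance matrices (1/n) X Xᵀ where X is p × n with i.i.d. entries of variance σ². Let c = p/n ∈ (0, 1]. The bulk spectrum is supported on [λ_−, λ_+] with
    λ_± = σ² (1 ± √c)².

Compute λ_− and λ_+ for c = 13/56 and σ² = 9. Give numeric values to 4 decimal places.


c = 13/56 = 0.232143; √c = 0.481812.
λ_− = σ² (1 − √c)² = 9 · (1 − 0.481812)² = 9 · (0.518188)² = 2.416669.
λ_+ = σ² (1 + √c)² = 9 · (1 + 0.481812)² = 9 · (1.481812)² = 19.761903.

Rounded to 4 decimal places: λ_− ≈ 2.4167, λ_+ ≈ 19.7619.


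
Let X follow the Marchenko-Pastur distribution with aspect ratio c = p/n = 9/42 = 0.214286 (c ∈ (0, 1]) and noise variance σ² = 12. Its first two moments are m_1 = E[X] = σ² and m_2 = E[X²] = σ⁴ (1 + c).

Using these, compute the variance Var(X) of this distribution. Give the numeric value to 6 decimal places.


m_1 = E[X] = σ² = 12, so m_1² = 144.
m_2 = E[X²] = σ⁴ (1 + c) = 144 · (1 + 0.214286) = 144 · 1.214286 = 174.857143.
(Note m_2 − m_1² simplifies to c · σ⁴ = 0.214286 · 144.)

Var(X) = m_2 − m_1² = 174.857143 − 144 = 30.857143.


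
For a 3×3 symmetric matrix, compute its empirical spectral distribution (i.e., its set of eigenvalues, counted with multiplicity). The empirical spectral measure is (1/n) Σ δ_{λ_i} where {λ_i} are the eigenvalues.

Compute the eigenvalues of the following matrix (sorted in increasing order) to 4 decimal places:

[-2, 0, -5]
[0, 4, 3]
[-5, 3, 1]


Since M is real symmetric, all three eigenvalues are real; they are the roots of det(λI − M) = λ³ − (tr M) λ² + s λ − det M, where s is the sum of the principal 2×2 minors.
tr M = -2 + 4 + 1 = 3.
s = ((-2)·4 − 0²) + ((-2)·1 − (-5)²) + (4·1 − 3²) = -8 + (-27) + (-5) = -40.
det M (expand along row 1) = (-2)·(-5) − 0·15 + (-5)·20 = -90.
Characteristic polynomial: λ³ − 3λ² − 40λ + 90 = 0.
Substitute λ = y + (tr M)/3 = y + 1.000000 to remove the quadratic term: y³ + p·y + q = 0 with p = s − (tr M)²/3 = -43.000000 and q = −2(tr M)³/27 + (tr M)·s/3 − det M = 48.000000.
Three real roots ⇒ use the trigonometric (Viète) form: r = 2√(−p/3) = 7.571878, φ = arccos(3q/(p·r)) = arccos(-0.442273) = 2.028928 rad.
y_k = r·cos(φ/3 − 2πk/3) for k = 0, 1, 2 gives y = 5.905218, 1.151816, -7.057034.
λ_k = y_k + 1.000000 gives λ = 6.9052, 2.1518, -6.0570 (check: the sum is 3.0000 = tr M).

Eigenvalues sorted in increasing order: [-6.0570, 2.1518, 6.9052].


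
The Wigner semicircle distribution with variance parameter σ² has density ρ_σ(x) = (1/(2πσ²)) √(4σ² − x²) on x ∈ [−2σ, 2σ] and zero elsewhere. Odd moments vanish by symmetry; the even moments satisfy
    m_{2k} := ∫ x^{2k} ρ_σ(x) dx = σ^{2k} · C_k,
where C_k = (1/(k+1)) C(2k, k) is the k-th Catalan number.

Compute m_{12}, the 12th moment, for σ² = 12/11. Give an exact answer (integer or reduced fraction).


By the scaled semicircle moment identity, m_{2k} = σ^{2k} · C_k with k = 6.
C_6 = (1/(k+1)) · C(2k, k) = (1/7) · C(12, 6) = (1/7) · 924 = 132.
σ^{2k} = (σ²)^k = (12/11)^6 = 2985984/1771561.

Therefore m_{12} = σ^{12} · C_6 = (2985984/1771561) · 132 = 35831808/161051.


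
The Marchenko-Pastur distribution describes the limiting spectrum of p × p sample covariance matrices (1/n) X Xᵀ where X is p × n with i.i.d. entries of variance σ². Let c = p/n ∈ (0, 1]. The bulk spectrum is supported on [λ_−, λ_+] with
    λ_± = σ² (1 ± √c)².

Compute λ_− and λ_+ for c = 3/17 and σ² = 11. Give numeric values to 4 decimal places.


c = 3/17 = 0.176471; √c = 0.420084.
λ_− = σ² (1 − √c)² = 11 · (1 − 0.420084)² = 11 · (0.579916)² = 3.699328.
λ_+ = σ² (1 + √c)² = 11 · (1 + 0.420084)² = 11 · (1.420084)² = 22.183025.

Rounded to 4 decimal places: λ_− ≈ 3.6993, λ_+ ≈ 22.1830.


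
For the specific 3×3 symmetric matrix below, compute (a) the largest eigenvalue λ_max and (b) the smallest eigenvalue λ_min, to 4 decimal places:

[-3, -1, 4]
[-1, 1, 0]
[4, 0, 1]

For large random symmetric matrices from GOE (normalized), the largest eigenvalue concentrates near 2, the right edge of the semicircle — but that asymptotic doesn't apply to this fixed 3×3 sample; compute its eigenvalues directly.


Since M is real symmetric, all three eigenvalues are real; they are the roots of det(λI − M) = λ³ − (tr M) λ² + s λ − det M, where s is the sum of the principal 2×2 minors.
tr M = -3 + 1 + 1 = -1.
s = ((-3)·1 − (-1)²) + ((-3)·1 − 4²) + (1·1 − 0²) = -4 + (-19) + 1 = -22.
det M (expand along row 1) = (-3)·1 − (-1)·(-1) + 4·(-4) = -20.
Characteristic polynomial: λ³ + λ² − 22λ + 20 = 0.
Substitute λ = y + (tr M)/3 = y − 0.333333 to remove the quadratic term: y³ + p·y + q = 0 with p = s − (tr M)²/3 = -22.333333 and q = −2(tr M)³/27 + (tr M)·s/3 − det M = 27.407407.
Three real roots ⇒ use the trigonometric (Viète) form: r = 2√(−p/3) = 5.456902, φ = arccos(3q/(p·r)) = arccos(-0.674667) = 2.311310 rad.
y_k = r·cos(φ/3 − 2πk/3) for k = 0, 1, 2 gives y = 3.915909, 1.333333, -5.249242.
λ_k = y_k − 0.333333 gives λ = 3.5826, 1.0000, -5.5826 (check: the sum is -1.0000 = tr M).

Hence λ_max = 3.5826 and λ_min = -5.5826.


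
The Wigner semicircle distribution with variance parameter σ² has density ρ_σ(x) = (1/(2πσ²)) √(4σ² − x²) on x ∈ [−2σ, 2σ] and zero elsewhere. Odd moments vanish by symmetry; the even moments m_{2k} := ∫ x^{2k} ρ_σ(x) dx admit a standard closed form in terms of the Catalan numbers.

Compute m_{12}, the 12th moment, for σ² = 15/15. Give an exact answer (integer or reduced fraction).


By the scaled semicircle moment identity, m_{2k} = σ^{2k} · C_k with k = 6.
C_6 = (1/(k+1)) · C(2k, k) = (1/7) · C(12, 6) = (1/7) · 924 = 132.
σ^{2k} = (σ²)^k = (15/15)^6 = 1.

Therefore m_{12} = σ^{12} · C_6 = 1 · 132 = 132.


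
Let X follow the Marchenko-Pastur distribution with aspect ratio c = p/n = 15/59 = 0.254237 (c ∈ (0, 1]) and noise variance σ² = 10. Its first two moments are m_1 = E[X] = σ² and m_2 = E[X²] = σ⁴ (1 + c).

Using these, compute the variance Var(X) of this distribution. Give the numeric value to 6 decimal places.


m_1 = E[X] = σ² = 10, so m_1² = 100.
m_2 = E[X²] = σ⁴ (1 + c) = 100 · (1 + 0.254237) = 100 · 1.254237 = 125.423729.
(Note m_2 − m_1² simplifies to c · σ⁴ = 0.254237 · 100.)

Var(X) = m_2 − m_1² = 125.423729 − 100 = 25.423729.


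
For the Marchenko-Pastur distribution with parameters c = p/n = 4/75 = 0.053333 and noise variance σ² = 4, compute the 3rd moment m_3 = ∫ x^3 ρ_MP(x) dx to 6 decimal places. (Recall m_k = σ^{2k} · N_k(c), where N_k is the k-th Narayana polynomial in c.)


E[X³] = σ⁶ (1 + 3c + c²) (third MP moment). With σ² = 4 (so σ⁶ = 64) and c = 4/75 = 0.053333: E[X³] = 64 · (1 + 3·0.053333 + (0.053333)²) = 64 · 1.162844.

So E[X^3] = 74.422044.


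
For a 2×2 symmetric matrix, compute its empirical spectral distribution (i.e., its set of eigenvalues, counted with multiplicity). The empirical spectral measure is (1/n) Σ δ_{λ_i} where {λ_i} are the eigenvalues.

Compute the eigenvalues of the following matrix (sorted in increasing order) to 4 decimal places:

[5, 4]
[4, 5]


Since M is real symmetric, both eigenvalues are real; they are the roots of det(λI − M) = λ² − (tr M) λ + det M.
tr M = 5 + 5 = 10.
det M = 5·5 − 4² = 25 − 16 = 9.
Characteristic polynomial: λ² − 10λ + 9 = 0.
Discriminant Δ = (tr M)² − 4·det M = 100 − 36 = 64; √Δ = 8.000000.
λ = (tr M ± √Δ)/2 = (10 ± 8.000000)/2, giving (tr M − √Δ)/2 = 1.0000 and (tr M + √Δ)/2 = 9.0000.

Eigenvalues sorted in increasing order: [1.0000, 9.0000].


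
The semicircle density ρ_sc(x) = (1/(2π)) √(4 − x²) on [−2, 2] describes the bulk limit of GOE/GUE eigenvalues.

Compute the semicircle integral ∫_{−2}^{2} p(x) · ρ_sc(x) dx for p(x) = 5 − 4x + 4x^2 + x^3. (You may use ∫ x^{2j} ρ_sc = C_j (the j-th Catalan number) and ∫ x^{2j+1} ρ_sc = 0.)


Write p(x) = Σ a_i x^i, split into monomials and integrate each against ρ_sc separately.
Using ∫ x^{2j} ρ_sc = C_j = (1/(j+1)) C(2j, j) (Catalan numbers) and ∫ x^{2j+1} ρ_sc = 0 (odd monomials vanish by symmetry):
  i = 0 (even): a_0 · C_{0} = 5 · 1 = 5
  i = 1 (odd): ∫ x^1 ρ_sc = 0 (vanishes)
  i = 2 (even): a_2 · C_{1} = 4 · 1 = 4
  i = 3 (odd): ∫ x^3 ρ_sc = 0 (vanishes)

Summing the contributions: ∫_{−2}^{2} p(x) ρ_sc(x) dx = 5 + 4 = 9.


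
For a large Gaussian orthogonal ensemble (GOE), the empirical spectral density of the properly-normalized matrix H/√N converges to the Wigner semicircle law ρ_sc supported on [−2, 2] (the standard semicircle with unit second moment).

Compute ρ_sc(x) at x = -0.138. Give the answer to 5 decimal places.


ρ_sc(x) = (1/(2π)) √(4 − x²). With x = -0.138:
  4 − x² = 4 − (-0.138)² = 4 − 0.019044 = 3.980956.
  √(4 − x²) = 1.995233.
  1/(2π) = 0.159155.
  ρ_sc(-0.138) = 0.159155 · 1.995233 = 0.317551.

Rounded to 5 decimal places: ρ_sc(-0.138) ≈ 0.31755.


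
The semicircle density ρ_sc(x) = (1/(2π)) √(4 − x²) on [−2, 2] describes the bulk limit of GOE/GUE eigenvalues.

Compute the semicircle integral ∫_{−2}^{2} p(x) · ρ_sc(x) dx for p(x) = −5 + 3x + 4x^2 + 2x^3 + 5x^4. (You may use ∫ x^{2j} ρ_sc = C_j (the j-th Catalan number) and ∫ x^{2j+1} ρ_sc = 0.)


Write p(x) = Σ a_i x^i, split into monomials and integrate each against ρ_sc separately.
Using ∫ x^{2j} ρ_sc = C_j = (1/(j+1)) C(2j, j) (Catalan numbers) and ∫ x^{2j+1} ρ_sc = 0 (odd monomials vanish by symmetry):
  i = 0 (even): a_0 · C_{0} = -5 · 1 = -5
  i = 1 (odd): ∫ x^1 ρ_sc = 0 (vanishes)
  i = 2 (even): a_2 · C_{1} = 4 · 1 = 4
  i = 3 (odd): ∫ x^3 ρ_sc = 0 (vanishes)
  i = 4 (even): a_4 · C_{2} = 5 · 2 = 10

Summing the contributions: ∫_{−2}^{2} p(x) ρ_sc(x) dx = (-5) + 4 + 10 = 9.


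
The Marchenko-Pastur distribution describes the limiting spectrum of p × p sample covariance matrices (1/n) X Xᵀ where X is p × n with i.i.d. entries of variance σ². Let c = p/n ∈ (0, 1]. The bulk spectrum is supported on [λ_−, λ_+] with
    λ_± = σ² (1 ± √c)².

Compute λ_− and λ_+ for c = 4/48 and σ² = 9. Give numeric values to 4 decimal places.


c = 4/48 = 0.083333; √c = 0.288675.
λ_− = σ² (1 − √c)² = 9 · (1 − 0.288675)² = 9 · (0.711325)² = 4.553848.
λ_+ = σ² (1 + √c)² = 9 · (1 + 0.288675)² = 9 · (1.288675)² = 14.946152.

Rounded to 4 decimal places: λ_− ≈ 4.5538, λ_+ ≈ 14.9462.


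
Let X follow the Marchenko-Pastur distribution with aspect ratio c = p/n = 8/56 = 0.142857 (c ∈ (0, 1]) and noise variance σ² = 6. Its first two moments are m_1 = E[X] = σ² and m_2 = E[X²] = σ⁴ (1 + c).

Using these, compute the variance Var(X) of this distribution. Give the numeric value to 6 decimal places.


m_1 = E[X] = σ² = 6, so m_1² = 36.
m_2 = E[X²] = σ⁴ (1 + c) = 36 · (1 + 0.142857) = 36 · 1.142857 = 41.142857.
(Note m_2 − m_1² simplifies to c · σ⁴ = 0.142857 · 36.)

Var(X) = m_2 − m_1² = 41.142857 − 36 = 5.142857.


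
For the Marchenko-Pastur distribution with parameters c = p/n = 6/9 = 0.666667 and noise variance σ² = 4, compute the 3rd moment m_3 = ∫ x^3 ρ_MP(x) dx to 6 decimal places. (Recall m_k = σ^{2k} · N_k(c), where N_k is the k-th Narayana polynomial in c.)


E[X³] = σ⁶ (1 + 3c + c²) (third MP moment). With σ² = 4 (so σ⁶ = 64) and c = 6/9 = 0.666667: E[X³] = 64 · (1 + 3·0.666667 + (0.666667)²) = 64 · 3.444444.

So E[X^3] = 220.444444.


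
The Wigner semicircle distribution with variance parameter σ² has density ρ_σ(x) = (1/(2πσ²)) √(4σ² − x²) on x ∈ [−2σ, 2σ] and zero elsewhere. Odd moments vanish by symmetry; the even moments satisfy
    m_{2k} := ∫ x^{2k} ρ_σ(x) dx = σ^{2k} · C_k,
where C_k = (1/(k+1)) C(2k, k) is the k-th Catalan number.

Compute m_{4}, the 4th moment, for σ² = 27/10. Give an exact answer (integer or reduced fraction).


By the scaled semicircle moment identity, m_{2k} = σ^{2k} · C_k with k = 2.
C_2 = (1/(k+1)) · C(2k, k) = (1/3) · C(4, 2) = (1/3) · 6 = 2.
σ^{2k} = (σ²)^k = (27/10)^2 = 729/100.

Therefore m_{4} = σ^{4} · C_2 = (729/100) · 2 = 729/50.


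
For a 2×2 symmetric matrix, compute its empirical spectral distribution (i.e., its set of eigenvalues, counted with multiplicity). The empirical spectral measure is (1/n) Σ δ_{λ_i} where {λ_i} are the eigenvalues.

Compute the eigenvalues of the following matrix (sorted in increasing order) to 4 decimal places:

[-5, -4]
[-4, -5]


Since M is real symmetric, both eigenvalues are real; they are the roots of det(λI − M) = λ² − (tr M) λ + det M.
tr M = -5 + (-5) = -10.
det M = (-5)·(-5) − (-4)² = 25 − 16 = 9.
Characteristic polynomial: λ² + 10λ + 9 = 0.
Discriminant Δ = (tr M)² − 4·det M = 100 − 36 = 64; √Δ = 8.000000.
λ = (tr M ± √Δ)/2 = (-10 ± 8.000000)/2, giving (tr M − √Δ)/2 = -9.0000 and (tr M + √Δ)/2 = -1.0000.

Eigenvalues sorted in increasing order: [-9.0000, -1.0000].


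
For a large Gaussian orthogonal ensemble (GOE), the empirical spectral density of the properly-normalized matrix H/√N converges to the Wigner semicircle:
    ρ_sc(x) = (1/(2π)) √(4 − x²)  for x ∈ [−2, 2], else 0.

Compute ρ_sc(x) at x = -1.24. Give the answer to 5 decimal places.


ρ_sc(x) = (1/(2π)) √(4 − x²). With x = -1.24:
  4 − x² = 4 − (-1.24)² = 4 − 1.537600 = 2.462400.
  √(4 − x²) = 1.569204.
  1/(2π) = 0.159155.
  ρ_sc(-1.24) = 0.159155 · 1.569204 = 0.249747.

Rounded to 5 decimal places: ρ_sc(-1.24) ≈ 0.24975.


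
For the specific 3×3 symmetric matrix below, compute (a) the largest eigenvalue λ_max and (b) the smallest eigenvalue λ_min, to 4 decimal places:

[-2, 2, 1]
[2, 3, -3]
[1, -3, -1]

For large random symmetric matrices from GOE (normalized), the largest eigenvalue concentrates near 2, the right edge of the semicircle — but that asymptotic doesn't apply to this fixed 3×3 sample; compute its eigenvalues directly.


Since M is real symmetric, all three eigenvalues are real; they are the roots of det(λI − M) = λ³ − (tr M) λ² + s λ − det M, where s is the sum of the principal 2×2 minors.
tr M = -2 + 3 + (-1) = 0.
s = ((-2)·3 − 2²) + ((-2)·(-1) − 1²) + (3·(-1) − (-3)²) = -10 + 1 + (-12) = -21.
det M (expand along row 1) = (-2)·(-12) − 2·1 + 1·(-9) = 13.
Characteristic polynomial: λ³ − 21λ − 13 = 0.
Substitute λ = y + (tr M)/3 = y + 0.000000 to remove the quadratic term: y³ + p·y + q = 0 with p = s − (tr M)²/3 = -21.000000 and q = −2(tr M)³/27 + (tr M)·s/3 − det M = -13.000000.
Three real roots ⇒ use the trigonometric (Viète) form: r = 2√(−p/3) = 5.291503, φ = arccos(3q/(p·r)) = arccos(0.350967) = 1.212193 rad.
y_k = r·cos(φ/3 − 2πk/3) for k = 0, 1, 2 gives y = 4.865382, -0.631012, -4.234370.
λ_k = y_k + 0.000000 gives λ = 4.8654, -0.6310, -4.2344 (check: the sum is 0.0000 = tr M).

Hence λ_max = 4.8654 and λ_min = -4.2344.


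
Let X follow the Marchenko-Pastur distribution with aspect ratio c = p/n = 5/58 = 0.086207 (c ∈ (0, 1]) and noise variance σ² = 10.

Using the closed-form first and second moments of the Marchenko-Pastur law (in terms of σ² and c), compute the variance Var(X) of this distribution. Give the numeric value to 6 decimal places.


Recall the MP moments m_1 = E[X] = σ² and m_2 = E[X²] = σ⁴ (1 + c).
m_1 = E[X] = σ² = 10, so m_1² = 100.
m_2 = E[X²] = σ⁴ (1 + c) = 100 · (1 + 0.086207) = 100 · 1.086207 = 108.620690.
(Note m_2 − m_1² simplifies to c · σ⁴ = 0.086207 · 100.)

Var(X) = m_2 − m_1² = 108.620690 − 100 = 8.620690.


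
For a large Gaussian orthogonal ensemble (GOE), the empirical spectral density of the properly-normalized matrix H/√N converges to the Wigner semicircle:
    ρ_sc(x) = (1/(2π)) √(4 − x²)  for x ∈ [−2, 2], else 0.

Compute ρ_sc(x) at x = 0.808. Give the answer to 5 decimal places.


ρ_sc(x) = (1/(2π)) √(4 − x²). With x = 0.808:
  4 − x² = 4 − (0.808)² = 4 − 0.652864 = 3.347136.
  √(4 − x²) = 1.829518.
  1/(2π) = 0.159155.
  ρ_sc(0.808) = 0.159155 · 1.829518 = 0.291177.

Rounded to 5 decimal places: ρ_sc(0.808) ≈ 0.29118.


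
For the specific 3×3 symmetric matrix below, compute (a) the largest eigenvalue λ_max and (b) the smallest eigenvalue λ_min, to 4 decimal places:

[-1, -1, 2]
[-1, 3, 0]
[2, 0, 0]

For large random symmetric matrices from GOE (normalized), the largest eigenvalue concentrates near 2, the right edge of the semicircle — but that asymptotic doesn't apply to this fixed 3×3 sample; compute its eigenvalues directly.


Since M is real symmetric, all three eigenvalues are real; they are the roots of det(λI − M) = λ³ − (tr M) λ² + s λ − det M, where s is the sum of the principal 2×2 minors.
tr M = -1 + 3 + 0 = 2.
s = ((-1)·3 − (-1)²) + ((-1)·0 − 2²) + (3·0 − 0²) = -4 + (-4) + 0 = -8.
det M (expand along row 1) = (-1)·0 − (-1)·0 + 2·(-6) = -12.
Characteristic polynomial: λ³ − 2λ² − 8λ + 12 = 0.
Substitute λ = y + (tr M)/3 = y + 0.666667 to remove the quadratic term: y³ + p·y + q = 0 with p = s − (tr M)²/3 = -9.333333 and q = −2(tr M)³/27 + (tr M)·s/3 − det M = 6.074074.
Three real roots ⇒ use the trigonometric (Viète) form: r = 2√(−p/3) = 3.527668, φ = arccos(3q/(p·r)) = arccos(-0.553448) = 2.157295 rad.
y_k = r·cos(φ/3 − 2πk/3) for k = 0, 1, 2 gives y = 2.654218, 0.685273, -3.339490.
λ_k = y_k + 0.666667 gives λ = 3.3209, 1.3519, -2.6728 (check: the sum is 2.0000 = tr M).

Hence λ_max = 3.3209 and λ_min = -2.6728.


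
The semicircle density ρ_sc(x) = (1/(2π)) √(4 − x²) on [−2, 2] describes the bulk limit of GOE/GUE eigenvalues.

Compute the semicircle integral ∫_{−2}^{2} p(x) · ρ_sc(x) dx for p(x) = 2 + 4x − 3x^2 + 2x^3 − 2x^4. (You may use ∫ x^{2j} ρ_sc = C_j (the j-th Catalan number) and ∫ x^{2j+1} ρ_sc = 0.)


Write p(x) = Σ a_i x^i, split into monomials and integrate each against ρ_sc separately.
Using ∫ x^{2j} ρ_sc = C_j = (1/(j+1)) C(2j, j) (Catalan numbers) and ∫ x^{2j+1} ρ_sc = 0 (odd monomials vanish by symmetry):
  i = 0 (even): a_0 · C_{0} = 2 · 1 = 2
  i = 1 (odd): ∫ x^1 ρ_sc = 0 (vanishes)
  i = 2 (even): a_2 · C_{1} = -3 · 1 = -3
  i = 3 (odd): ∫ x^3 ρ_sc = 0 (vanishes)
  i = 4 (even): a_4 · C_{2} = -2 · 2 = -4

Summing the contributions: ∫_{−2}^{2} p(x) ρ_sc(x) dx = 2 + (-3) + (-4) = -5.


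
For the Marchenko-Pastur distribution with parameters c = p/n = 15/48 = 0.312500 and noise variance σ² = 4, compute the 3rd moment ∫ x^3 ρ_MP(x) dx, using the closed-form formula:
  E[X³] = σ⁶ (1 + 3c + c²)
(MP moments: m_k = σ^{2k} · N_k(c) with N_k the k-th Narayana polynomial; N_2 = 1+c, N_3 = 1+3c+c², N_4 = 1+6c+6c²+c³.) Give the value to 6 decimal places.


E[X³] = σ⁶ (1 + 3c + c²) (third MP moment). With σ² = 4 (so σ⁶ = 64) and c = 15/48 = 0.312500: E[X³] = 64 · (1 + 3·0.312500 + (0.312500)²) = 64 · 2.035156.

So E[X^3] = 130.250000.


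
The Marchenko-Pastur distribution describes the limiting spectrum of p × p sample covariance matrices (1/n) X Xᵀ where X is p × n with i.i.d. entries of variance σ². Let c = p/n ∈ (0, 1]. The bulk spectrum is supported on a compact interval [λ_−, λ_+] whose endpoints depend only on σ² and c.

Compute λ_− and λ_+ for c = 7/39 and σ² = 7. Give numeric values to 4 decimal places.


c = 7/39 = 0.179487; √c = 0.423659.
λ_− = σ² (1 − √c)² = 7 · (1 − 0.423659)² = 7 · (0.576341)² = 2.325180.
λ_+ = σ² (1 + √c)² = 7 · (1 + 0.423659)² = 7 · (1.423659)² = 14.187640.

Rounded to 4 decimal places: λ_− ≈ 2.3252, λ_+ ≈ 14.1876.


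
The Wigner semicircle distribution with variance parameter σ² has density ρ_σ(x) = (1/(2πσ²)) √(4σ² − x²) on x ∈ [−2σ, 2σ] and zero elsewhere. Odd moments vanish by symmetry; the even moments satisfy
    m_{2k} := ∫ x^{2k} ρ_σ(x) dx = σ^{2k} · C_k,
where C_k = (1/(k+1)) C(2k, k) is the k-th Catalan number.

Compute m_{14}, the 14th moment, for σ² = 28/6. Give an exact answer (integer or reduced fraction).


By the scaled semicircle moment identity, m_{2k} = σ^{2k} · C_k with k = 7.
C_7 = (1/(k+1)) · C(2k, k) = (1/8) · C(14, 7) = (1/8) · 3432 = 429.
σ^{2k} = (σ²)^k = (28/6)^7 = 105413504/2187.

Therefore m_{14} = σ^{14} · C_7 = (105413504/2187) · 429 = 15074131072/729.


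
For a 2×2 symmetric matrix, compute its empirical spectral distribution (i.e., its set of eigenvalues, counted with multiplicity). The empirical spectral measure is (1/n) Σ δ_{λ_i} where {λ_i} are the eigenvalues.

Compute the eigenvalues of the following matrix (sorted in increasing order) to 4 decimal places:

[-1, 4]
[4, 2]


Since M is real symmetric, both eigenvalues are real; they are the roots of det(λI − M) = λ² − (tr M) λ + det M.
tr M = -1 + 2 = 1.
det M = (-1)·2 − 4² = -2 − 16 = -18.
Characteristic polynomial: λ² − λ − 18 = 0.
Discriminant Δ = (tr M)² − 4·det M = 1 − (-72) = 73; √Δ = 8.544004.
λ = (tr M ± √Δ)/2 = (1 ± 8.544004)/2, giving (tr M − √Δ)/2 = -3.7720 and (tr M + √Δ)/2 = 4.7720.

Eigenvalues sorted in increasing order: [-3.7720, 4.7720].


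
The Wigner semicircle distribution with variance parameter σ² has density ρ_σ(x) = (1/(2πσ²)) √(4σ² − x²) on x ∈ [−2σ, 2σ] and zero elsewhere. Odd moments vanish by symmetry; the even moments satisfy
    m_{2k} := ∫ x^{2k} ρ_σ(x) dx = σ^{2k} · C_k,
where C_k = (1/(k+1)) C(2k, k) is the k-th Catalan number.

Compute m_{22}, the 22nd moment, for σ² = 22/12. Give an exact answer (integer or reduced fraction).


By the scaled semicircle moment identity, m_{2k} = σ^{2k} · C_k with k = 11.
C_11 = (1/(k+1)) · C(2k, k) = (1/12) · C(22, 11) = (1/12) · 705432 = 58786.
σ^{2k} = (σ²)^k = (22/12)^11 = 285311670611/362797056.

Therefore m_{22} = σ^{22} · C_11 = (285311670611/362797056) · 58786 = 8386165934269123/181398528.


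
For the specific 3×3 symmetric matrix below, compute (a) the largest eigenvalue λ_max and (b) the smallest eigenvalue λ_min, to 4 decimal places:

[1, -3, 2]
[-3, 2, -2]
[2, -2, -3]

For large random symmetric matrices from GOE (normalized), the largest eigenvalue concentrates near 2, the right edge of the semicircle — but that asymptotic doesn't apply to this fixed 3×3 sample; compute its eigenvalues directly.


Since M is real symmetric, all three eigenvalues are real; they are the roots of det(λI − M) = λ³ − (tr M) λ² + s λ − det M, where s is the sum of the principal 2×2 minors.
tr M = 1 + 2 + (-3) = 0.
s = (1·2 − (-3)²) + (1·(-3) − 2²) + (2·(-3) − (-2)²) = -7 + (-7) + (-10) = -24.
det M (expand along row 1) = 1·(-10) − (-3)·13 + 2·2 = 33.
Characteristic polynomial: λ³ − 24λ − 33 = 0.
Substitute λ = y + (tr M)/3 = y + 0.000000 to remove the quadratic term: y³ + p·y + q = 0 with p = s − (tr M)²/3 = -24.000000 and q = −2(tr M)³/27 + (tr M)·s/3 − det M = -33.000000.
Three real roots ⇒ use the trigonometric (Viète) form: r = 2√(−p/3) = 5.656854, φ = arccos(3q/(p·r)) = arccos(0.729204) = 0.753639 rad.
y_k = r·cos(φ/3 − 2πk/3) for k = 0, 1, 2 gives y = 5.479295, -1.521864, -3.957430.
λ_k = y_k + 0.000000 gives λ = 5.4793, -1.5219, -3.9574 (check: the sum is 0.0000 = tr M).

Hence λ_max = 5.4793 and λ_min = -3.9574.


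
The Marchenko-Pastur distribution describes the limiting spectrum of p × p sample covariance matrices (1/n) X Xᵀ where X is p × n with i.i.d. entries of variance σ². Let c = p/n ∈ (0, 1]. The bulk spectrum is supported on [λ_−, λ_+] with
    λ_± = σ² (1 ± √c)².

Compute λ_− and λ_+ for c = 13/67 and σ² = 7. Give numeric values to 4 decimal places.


c = 13/67 = 0.194030; √c = 0.440488.
λ_− = σ² (1 − √c)² = 7 · (1 − 0.440488)² = 7 · (0.559512)² = 2.191374.
λ_+ = σ² (1 + √c)² = 7 · (1 + 0.440488)² = 7 · (1.440488)² = 14.525044.

Rounded to 4 decimal places: λ_− ≈ 2.1914, λ_+ ≈ 14.5250.


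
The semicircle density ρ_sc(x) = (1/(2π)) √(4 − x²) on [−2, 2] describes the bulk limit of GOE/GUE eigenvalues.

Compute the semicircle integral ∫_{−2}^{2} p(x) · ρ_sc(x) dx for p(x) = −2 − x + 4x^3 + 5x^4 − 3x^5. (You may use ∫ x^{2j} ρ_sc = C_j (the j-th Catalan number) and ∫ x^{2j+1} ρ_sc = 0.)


Write p(x) = Σ a_i x^i, split into monomials and integrate each against ρ_sc separately.
Using ∫ x^{2j} ρ_sc = C_j = (1/(j+1)) C(2j, j) (Catalan numbers) and ∫ x^{2j+1} ρ_sc = 0 (odd monomials vanish by symmetry):
  i = 0 (even): a_0 · C_{0} = -2 · 1 = -2
  i = 1 (odd): ∫ x^1 ρ_sc = 0 (vanishes)
  i = 3 (odd): ∫ x^3 ρ_sc = 0 (vanishes)
  i = 4 (even): a_4 · C_{2} = 5 · 2 = 10
  i = 5 (odd): ∫ x^5 ρ_sc = 0 (vanishes)

Summing the contributions: ∫_{−2}^{2} p(x) ρ_sc(x) dx = (-2) + 10 = 8.


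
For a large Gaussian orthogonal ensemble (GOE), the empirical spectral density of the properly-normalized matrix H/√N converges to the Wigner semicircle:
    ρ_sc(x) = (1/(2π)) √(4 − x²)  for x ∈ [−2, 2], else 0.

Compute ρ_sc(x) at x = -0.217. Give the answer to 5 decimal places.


ρ_sc(x) = (1/(2π)) √(4 − x²). With x = -0.217:
  4 − x² = 4 − (-0.217)² = 4 − 0.047089 = 3.952911.
  √(4 − x²) = 1.988193.
  1/(2π) = 0.159155.
  ρ_sc(-0.217) = 0.159155 · 1.988193 = 0.316431.

Rounded to 5 decimal places: ρ_sc(-0.217) ≈ 0.31643.


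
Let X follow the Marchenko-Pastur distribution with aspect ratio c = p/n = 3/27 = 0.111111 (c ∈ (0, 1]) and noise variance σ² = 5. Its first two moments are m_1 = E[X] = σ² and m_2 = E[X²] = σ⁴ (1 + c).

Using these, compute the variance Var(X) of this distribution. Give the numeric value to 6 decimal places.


m_1 = E[X] = σ² = 5, so m_1² = 25.
m_2 = E[X²] = σ⁴ (1 + c) = 25 · (1 + 0.111111) = 25 · 1.111111 = 27.777778.
(Note m_2 − m_1² simplifies to c · σ⁴ = 0.111111 · 25.)

Var(X) = m_2 − m_1² = 27.777778 − 25 = 2.777778.


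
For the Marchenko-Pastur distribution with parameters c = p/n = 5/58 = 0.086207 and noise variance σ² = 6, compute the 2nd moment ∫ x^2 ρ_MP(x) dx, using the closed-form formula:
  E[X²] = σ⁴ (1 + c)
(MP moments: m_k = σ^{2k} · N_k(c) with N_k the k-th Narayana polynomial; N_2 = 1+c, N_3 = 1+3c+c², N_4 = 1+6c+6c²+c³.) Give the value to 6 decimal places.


E[X²] = σ⁴ (1 + c) (second MP moment). With σ² = 6 (so σ⁴ = 36) and c = 5/58 = 0.086207: E[X²] = 36 · (1 + 0.086207) = 36 · 1.086207.

So E[X^2] = 39.103448.


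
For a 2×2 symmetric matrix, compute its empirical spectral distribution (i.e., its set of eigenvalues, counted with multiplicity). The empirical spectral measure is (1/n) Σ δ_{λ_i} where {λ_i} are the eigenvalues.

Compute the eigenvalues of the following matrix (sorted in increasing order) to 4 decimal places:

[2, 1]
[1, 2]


Since M is real symmetric, both eigenvalues are real; they are the roots of det(λI − M) = λ² − (tr M) λ + det M.
tr M = 2 + 2 = 4.
det M = 2·2 − 1² = 4 − 1 = 3.
Characteristic polynomial: λ² − 4λ + 3 = 0.
Discriminant Δ = (tr M)² − 4·det M = 16 − 12 = 4; √Δ = 2.000000.
λ = (tr M ± √Δ)/2 = (4 ± 2.000000)/2, giving (tr M − √Δ)/2 = 1.0000 and (tr M + √Δ)/2 = 3.0000.

Eigenvalues sorted in increasing order: [1.0000, 3.0000].


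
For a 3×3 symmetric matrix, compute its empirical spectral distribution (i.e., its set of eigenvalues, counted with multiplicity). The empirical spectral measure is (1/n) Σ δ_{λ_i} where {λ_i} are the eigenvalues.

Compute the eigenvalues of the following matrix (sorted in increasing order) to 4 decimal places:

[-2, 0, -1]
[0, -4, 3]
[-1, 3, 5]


Since M is real symmetric, all three eigenvalues are real; they are the roots of det(λI − M) = λ³ − (tr M) λ² + s λ − det M, where s is the sum of the principal 2×2 minors.
tr M = -2 + (-4) + 5 = -1.
s = ((-2)·(-4) − 0²) + ((-2)·5 − (-1)²) + ((-4)·5 − 3²) = 8 + (-11) + (-29) = -32.
det M (expand along row 1) = (-2)·(-29) − 0·3 + (-1)·(-4) = 62.
Characteristic polynomial: λ³ + λ² − 32λ − 62 = 0.
Substitute λ = y + (tr M)/3 = y − 0.333333 to remove the quadratic term: y³ + p·y + q = 0 with p = s − (tr M)²/3 = -32.333333 and q = −2(tr M)³/27 + (tr M)·s/3 − det M = -51.259259.
Three real roots ⇒ use the trigonometric (Viète) form: r = 2√(−p/3) = 6.565905, φ = arccos(3q/(p·r)) = arccos(0.724350) = 0.760705 rad.
y_k = r·cos(φ/3 − 2πk/3) for k = 0, 1, 2 gives y = 6.355950, -1.751526, -4.604424.
λ_k = y_k − 0.333333 gives λ = 6.0226, -2.0849, -4.9378 (check: the sum is -1.0000 = tr M).

Eigenvalues sorted in increasing order: [-4.9378, -2.0849, 6.0226].


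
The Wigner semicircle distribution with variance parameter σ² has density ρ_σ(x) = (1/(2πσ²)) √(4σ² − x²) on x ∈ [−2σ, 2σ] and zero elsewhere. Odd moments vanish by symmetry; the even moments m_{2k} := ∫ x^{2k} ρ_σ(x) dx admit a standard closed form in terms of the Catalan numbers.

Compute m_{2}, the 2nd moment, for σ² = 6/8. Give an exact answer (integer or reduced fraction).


By the scaled semicircle moment identity, m_{2k} = σ^{2k} · C_k with k = 1.
C_1 = (1/(k+1)) · C(2k, k) = (1/2) · C(2, 1) = (1/2) · 2 = 1.
σ^{2k} = (σ²)^k = (6/8)^1 = 3/4.

Therefore m_{2} = σ^{2} · C_1 = (3/4) · 1 = 3/4.


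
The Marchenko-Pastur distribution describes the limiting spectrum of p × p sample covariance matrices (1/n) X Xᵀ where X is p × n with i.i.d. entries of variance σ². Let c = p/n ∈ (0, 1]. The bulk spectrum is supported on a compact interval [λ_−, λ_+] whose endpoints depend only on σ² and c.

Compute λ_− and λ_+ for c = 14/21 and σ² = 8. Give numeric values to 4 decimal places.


c = 14/21 = 0.666667; √c = 0.816497.
λ_− = σ² (1 − √c)² = 8 · (1 − 0.816497)² = 8 · (0.183503)² = 0.269388.
λ_+ = σ² (1 + √c)² = 8 · (1 + 0.816497)² = 8 · (1.816497)² = 26.397279.

Rounded to 4 decimal places: λ_− ≈ 0.2694, λ_+ ≈ 26.3973.


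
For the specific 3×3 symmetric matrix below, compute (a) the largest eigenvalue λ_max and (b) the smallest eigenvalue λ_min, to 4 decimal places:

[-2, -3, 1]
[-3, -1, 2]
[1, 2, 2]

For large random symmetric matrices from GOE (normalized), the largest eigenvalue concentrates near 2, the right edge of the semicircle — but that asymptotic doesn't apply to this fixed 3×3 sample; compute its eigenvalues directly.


Since M is real symmetric, all three eigenvalues are real; they are the roots of det(λI − M) = λ³ − (tr M) λ² + s λ − det M, where s is the sum of the principal 2×2 minors.
tr M = -2 + (-1) + 2 = -1.
s = ((-2)·(-1) − (-3)²) + ((-2)·2 − 1²) + ((-1)·2 − 2²) = -7 + (-5) + (-6) = -18.
det M (expand along row 1) = (-2)·(-6) − (-3)·(-8) + 1·(-5) = -17.
Characteristic polynomial: λ³ + λ² − 18λ + 17 = 0.
Substitute λ = y + (tr M)/3 = y − 0.333333 to remove the quadratic term: y³ + p·y + q = 0 with p = s − (tr M)²/3 = -18.333333 and q = −2(tr M)³/27 + (tr M)·s/3 − det M = 23.074074.
Three real roots ⇒ use the trigonometric (Viète) form: r = 2√(−p/3) = 4.944132, φ = arccos(3q/(p·r)) = arccos(-0.763685) = 2.439798 rad.
y_k = r·cos(φ/3 − 2πk/3) for k = 0, 1, 2 gives y = 3.397258, 1.412208, -4.809467.
λ_k = y_k − 0.333333 gives λ = 3.0639, 1.0789, -5.1428 (check: the sum is -1.0000 = tr M).

Hence λ_max = 3.0639 and λ_min = -5.1428.


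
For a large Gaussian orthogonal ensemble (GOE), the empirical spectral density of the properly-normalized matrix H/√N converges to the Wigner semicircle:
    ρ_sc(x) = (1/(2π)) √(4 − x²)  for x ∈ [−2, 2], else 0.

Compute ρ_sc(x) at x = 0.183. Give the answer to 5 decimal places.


ρ_sc(x) = (1/(2π)) √(4 − x²). With x = 0.183:
  4 − x² = 4 − (0.183)² = 4 − 0.033489 = 3.966511.
  √(4 − x²) = 1.991610.
  1/(2π) = 0.159155.
  ρ_sc(0.183) = 0.159155 · 1.991610 = 0.316975.

Rounded to 5 decimal places: ρ_sc(0.183) ≈ 0.31697.


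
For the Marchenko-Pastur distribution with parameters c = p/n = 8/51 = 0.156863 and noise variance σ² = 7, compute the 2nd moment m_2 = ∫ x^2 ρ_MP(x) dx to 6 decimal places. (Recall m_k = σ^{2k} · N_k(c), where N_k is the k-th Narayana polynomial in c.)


E[X²] = σ⁴ (1 + c) (second MP moment). With σ² = 7 (so σ⁴ = 49) and c = 8/51 = 0.156863: E[X²] = 49 · (1 + 0.156863) = 49 · 1.156863.

So E[X^2] = 56.686275.


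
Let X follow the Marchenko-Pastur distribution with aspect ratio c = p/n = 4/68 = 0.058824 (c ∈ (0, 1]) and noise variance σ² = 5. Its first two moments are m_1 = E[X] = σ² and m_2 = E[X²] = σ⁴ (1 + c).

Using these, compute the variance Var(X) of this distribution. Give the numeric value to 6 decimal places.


m_1 = E[X] = σ² = 5, so m_1² = 25.
m_2 = E[X²] = σ⁴ (1 + c) = 25 · (1 + 0.058824) = 25 · 1.058824 = 26.470588.
(Note m_2 − m_1² simplifies to c · σ⁴ = 0.058824 · 25.)

Var(X) = m_2 − m_1² = 26.470588 − 25 = 1.470588.


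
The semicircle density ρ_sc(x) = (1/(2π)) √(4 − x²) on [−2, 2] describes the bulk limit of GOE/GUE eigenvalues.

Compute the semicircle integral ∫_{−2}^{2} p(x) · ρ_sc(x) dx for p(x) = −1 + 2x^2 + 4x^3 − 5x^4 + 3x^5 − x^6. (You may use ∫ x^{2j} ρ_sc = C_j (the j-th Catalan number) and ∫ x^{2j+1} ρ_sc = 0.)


Write p(x) = Σ a_i x^i, split into monomials and integrate each against ρ_sc separately.
Using ∫ x^{2j} ρ_sc = C_j = (1/(j+1)) C(2j, j) (Catalan numbers) and ∫ x^{2j+1} ρ_sc = 0 (odd monomials vanish by symmetry):
  i = 0 (even): a_0 · C_{0} = -1 · 1 = -1
  i = 2 (even): a_2 · C_{1} = 2 · 1 = 2
  i = 3 (odd): ∫ x^3 ρ_sc = 0 (vanishes)
  i = 4 (even): a_4 · C_{2} = -5 · 2 = -10
  i = 5 (odd): ∫ x^5 ρ_sc = 0 (vanishes)
  i = 6 (even): a_6 · C_{3} = -1 · 5 = -5

Summing the contributions: ∫_{−2}^{2} p(x) ρ_sc(x) dx = (-1) + 2 + (-10) + (-5) = -14.


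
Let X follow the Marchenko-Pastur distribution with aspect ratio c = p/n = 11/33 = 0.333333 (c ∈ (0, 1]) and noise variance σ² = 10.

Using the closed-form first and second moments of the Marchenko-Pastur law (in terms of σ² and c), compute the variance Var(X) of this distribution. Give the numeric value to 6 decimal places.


Recall the MP moments m_1 = E[X] = σ² and m_2 = E[X²] = σ⁴ (1 + c).
m_1 = E[X] = σ² = 10, so m_1² = 100.
m_2 = E[X²] = σ⁴ (1 + c) = 100 · (1 + 0.333333) = 100 · 1.333333 = 133.333333.
(Note m_2 − m_1² simplifies to c · σ⁴ = 0.333333 · 100.)

Var(X) = m_2 − m_1² = 133.333333 − 100 = 33.333333.


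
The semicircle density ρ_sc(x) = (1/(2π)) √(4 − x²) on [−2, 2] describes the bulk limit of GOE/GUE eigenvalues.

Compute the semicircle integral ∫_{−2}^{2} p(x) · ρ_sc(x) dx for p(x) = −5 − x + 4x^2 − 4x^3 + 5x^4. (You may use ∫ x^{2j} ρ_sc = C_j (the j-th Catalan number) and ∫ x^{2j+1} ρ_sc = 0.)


Write p(x) = Σ a_i x^i, split into monomials and integrate each against ρ_sc separately.
Using ∫ x^{2j} ρ_sc = C_j = (1/(j+1)) C(2j, j) (Catalan numbers) and ∫ x^{2j+1} ρ_sc = 0 (odd monomials vanish by symmetry):
  i = 0 (even): a_0 · C_{0} = -5 · 1 = -5
  i = 1 (odd): ∫ x^1 ρ_sc = 0 (vanishes)
  i = 2 (even): a_2 · C_{1} = 4 · 1 = 4
  i = 3 (odd): ∫ x^3 ρ_sc = 0 (vanishes)
  i = 4 (even): a_4 · C_{2} = 5 · 2 = 10

Summing the contributions: ∫_{−2}^{2} p(x) ρ_sc(x) dx = (-5) + 4 + 10 = 9.
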